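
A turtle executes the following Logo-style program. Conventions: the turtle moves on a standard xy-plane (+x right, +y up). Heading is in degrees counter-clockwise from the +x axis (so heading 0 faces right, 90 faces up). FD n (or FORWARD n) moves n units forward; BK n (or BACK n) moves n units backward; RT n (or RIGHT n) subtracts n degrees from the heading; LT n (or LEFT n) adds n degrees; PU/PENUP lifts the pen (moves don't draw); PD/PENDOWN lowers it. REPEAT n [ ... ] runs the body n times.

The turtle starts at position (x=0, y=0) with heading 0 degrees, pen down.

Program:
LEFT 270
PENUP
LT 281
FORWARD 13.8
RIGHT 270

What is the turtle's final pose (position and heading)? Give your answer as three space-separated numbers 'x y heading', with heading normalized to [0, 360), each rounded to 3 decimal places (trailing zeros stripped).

Answer: -13.546 -2.633 281

Derivation:
Executing turtle program step by step:
Start: pos=(0,0), heading=0, pen down
LT 270: heading 0 -> 270
PU: pen up
LT 281: heading 270 -> 191
FD 13.8: (0,0) -> (-13.546,-2.633) [heading=191, move]
RT 270: heading 191 -> 281
Final: pos=(-13.546,-2.633), heading=281, 0 segment(s) drawn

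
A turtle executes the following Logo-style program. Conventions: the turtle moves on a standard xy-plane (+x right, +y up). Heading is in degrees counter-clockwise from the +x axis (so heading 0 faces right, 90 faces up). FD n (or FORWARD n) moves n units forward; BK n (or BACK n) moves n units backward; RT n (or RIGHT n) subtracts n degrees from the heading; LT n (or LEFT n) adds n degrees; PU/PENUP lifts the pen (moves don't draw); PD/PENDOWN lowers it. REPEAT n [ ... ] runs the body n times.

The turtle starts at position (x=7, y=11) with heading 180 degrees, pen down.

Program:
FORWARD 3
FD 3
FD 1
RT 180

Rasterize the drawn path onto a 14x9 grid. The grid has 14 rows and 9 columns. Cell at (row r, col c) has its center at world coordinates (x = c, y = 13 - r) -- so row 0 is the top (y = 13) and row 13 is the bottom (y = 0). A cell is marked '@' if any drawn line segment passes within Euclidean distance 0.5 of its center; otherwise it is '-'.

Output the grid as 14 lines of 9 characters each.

Answer: ---------
---------
@@@@@@@@-
---------
---------
---------
---------
---------
---------
---------
---------
---------
---------
---------

Derivation:
Segment 0: (7,11) -> (4,11)
Segment 1: (4,11) -> (1,11)
Segment 2: (1,11) -> (0,11)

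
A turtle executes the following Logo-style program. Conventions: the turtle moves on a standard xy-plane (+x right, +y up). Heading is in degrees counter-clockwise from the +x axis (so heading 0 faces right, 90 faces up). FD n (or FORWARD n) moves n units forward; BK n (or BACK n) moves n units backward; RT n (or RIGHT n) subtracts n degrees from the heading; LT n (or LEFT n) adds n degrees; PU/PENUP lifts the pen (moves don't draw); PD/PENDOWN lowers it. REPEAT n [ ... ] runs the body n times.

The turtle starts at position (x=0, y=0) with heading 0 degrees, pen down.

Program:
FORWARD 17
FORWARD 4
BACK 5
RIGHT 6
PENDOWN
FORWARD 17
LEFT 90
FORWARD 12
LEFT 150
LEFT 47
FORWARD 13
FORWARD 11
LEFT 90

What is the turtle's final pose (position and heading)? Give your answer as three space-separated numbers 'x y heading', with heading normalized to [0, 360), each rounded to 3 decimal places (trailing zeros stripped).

Executing turtle program step by step:
Start: pos=(0,0), heading=0, pen down
FD 17: (0,0) -> (17,0) [heading=0, draw]
FD 4: (17,0) -> (21,0) [heading=0, draw]
BK 5: (21,0) -> (16,0) [heading=0, draw]
RT 6: heading 0 -> 354
PD: pen down
FD 17: (16,0) -> (32.907,-1.777) [heading=354, draw]
LT 90: heading 354 -> 84
FD 12: (32.907,-1.777) -> (34.161,10.157) [heading=84, draw]
LT 150: heading 84 -> 234
LT 47: heading 234 -> 281
FD 13: (34.161,10.157) -> (36.642,-2.604) [heading=281, draw]
FD 11: (36.642,-2.604) -> (38.741,-13.402) [heading=281, draw]
LT 90: heading 281 -> 11
Final: pos=(38.741,-13.402), heading=11, 7 segment(s) drawn

Answer: 38.741 -13.402 11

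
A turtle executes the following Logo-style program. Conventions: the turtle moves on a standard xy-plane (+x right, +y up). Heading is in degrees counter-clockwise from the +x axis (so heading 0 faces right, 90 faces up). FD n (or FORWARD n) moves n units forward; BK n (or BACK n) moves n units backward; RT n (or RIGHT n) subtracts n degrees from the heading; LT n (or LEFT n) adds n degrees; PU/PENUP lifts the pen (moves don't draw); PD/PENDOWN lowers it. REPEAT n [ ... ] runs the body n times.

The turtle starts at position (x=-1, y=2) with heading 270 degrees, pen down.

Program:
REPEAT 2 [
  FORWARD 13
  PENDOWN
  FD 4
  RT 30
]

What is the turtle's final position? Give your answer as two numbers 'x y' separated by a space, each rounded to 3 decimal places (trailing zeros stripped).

Answer: -9.5 -29.722

Derivation:
Executing turtle program step by step:
Start: pos=(-1,2), heading=270, pen down
REPEAT 2 [
  -- iteration 1/2 --
  FD 13: (-1,2) -> (-1,-11) [heading=270, draw]
  PD: pen down
  FD 4: (-1,-11) -> (-1,-15) [heading=270, draw]
  RT 30: heading 270 -> 240
  -- iteration 2/2 --
  FD 13: (-1,-15) -> (-7.5,-26.258) [heading=240, draw]
  PD: pen down
  FD 4: (-7.5,-26.258) -> (-9.5,-29.722) [heading=240, draw]
  RT 30: heading 240 -> 210
]
Final: pos=(-9.5,-29.722), heading=210, 4 segment(s) drawn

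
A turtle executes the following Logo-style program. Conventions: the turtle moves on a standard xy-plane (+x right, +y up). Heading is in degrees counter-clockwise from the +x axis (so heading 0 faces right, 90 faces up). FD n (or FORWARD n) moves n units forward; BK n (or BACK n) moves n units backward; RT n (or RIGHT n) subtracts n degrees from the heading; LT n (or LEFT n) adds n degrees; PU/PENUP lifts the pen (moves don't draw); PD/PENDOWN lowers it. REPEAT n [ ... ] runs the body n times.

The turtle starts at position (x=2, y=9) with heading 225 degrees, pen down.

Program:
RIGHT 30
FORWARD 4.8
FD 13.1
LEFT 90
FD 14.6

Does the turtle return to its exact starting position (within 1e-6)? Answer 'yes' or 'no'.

Executing turtle program step by step:
Start: pos=(2,9), heading=225, pen down
RT 30: heading 225 -> 195
FD 4.8: (2,9) -> (-2.636,7.758) [heading=195, draw]
FD 13.1: (-2.636,7.758) -> (-15.29,4.367) [heading=195, draw]
LT 90: heading 195 -> 285
FD 14.6: (-15.29,4.367) -> (-11.511,-9.735) [heading=285, draw]
Final: pos=(-11.511,-9.735), heading=285, 3 segment(s) drawn

Start position: (2, 9)
Final position: (-11.511, -9.735)
Distance = 23.099; >= 1e-6 -> NOT closed

Answer: no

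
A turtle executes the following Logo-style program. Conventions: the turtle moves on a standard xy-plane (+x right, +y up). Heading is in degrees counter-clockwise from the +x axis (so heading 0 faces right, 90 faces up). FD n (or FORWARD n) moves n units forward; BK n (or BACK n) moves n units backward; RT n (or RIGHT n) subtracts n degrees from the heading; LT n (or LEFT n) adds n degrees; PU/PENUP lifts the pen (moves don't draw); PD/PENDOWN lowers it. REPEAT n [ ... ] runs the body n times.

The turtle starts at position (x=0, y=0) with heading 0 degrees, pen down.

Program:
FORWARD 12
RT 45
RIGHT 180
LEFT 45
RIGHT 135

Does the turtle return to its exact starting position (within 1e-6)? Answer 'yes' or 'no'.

Executing turtle program step by step:
Start: pos=(0,0), heading=0, pen down
FD 12: (0,0) -> (12,0) [heading=0, draw]
RT 45: heading 0 -> 315
RT 180: heading 315 -> 135
LT 45: heading 135 -> 180
RT 135: heading 180 -> 45
Final: pos=(12,0), heading=45, 1 segment(s) drawn

Start position: (0, 0)
Final position: (12, 0)
Distance = 12; >= 1e-6 -> NOT closed

Answer: no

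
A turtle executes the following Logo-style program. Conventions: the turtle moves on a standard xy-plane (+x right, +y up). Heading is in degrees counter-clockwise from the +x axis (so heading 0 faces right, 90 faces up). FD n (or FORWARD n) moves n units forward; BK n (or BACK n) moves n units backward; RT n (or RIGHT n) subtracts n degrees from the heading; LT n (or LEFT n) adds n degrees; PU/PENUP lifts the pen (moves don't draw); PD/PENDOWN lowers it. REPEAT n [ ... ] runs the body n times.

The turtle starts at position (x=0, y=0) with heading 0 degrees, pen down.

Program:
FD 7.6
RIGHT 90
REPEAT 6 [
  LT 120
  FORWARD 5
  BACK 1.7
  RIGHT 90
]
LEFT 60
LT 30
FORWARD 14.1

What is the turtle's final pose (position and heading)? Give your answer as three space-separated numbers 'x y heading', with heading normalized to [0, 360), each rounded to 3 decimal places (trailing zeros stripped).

Answer: -9.8 12.316 180

Derivation:
Executing turtle program step by step:
Start: pos=(0,0), heading=0, pen down
FD 7.6: (0,0) -> (7.6,0) [heading=0, draw]
RT 90: heading 0 -> 270
REPEAT 6 [
  -- iteration 1/6 --
  LT 120: heading 270 -> 30
  FD 5: (7.6,0) -> (11.93,2.5) [heading=30, draw]
  BK 1.7: (11.93,2.5) -> (10.458,1.65) [heading=30, draw]
  RT 90: heading 30 -> 300
  -- iteration 2/6 --
  LT 120: heading 300 -> 60
  FD 5: (10.458,1.65) -> (12.958,5.98) [heading=60, draw]
  BK 1.7: (12.958,5.98) -> (12.108,4.508) [heading=60, draw]
  RT 90: heading 60 -> 330
  -- iteration 3/6 --
  LT 120: heading 330 -> 90
  FD 5: (12.108,4.508) -> (12.108,9.508) [heading=90, draw]
  BK 1.7: (12.108,9.508) -> (12.108,7.808) [heading=90, draw]
  RT 90: heading 90 -> 0
  -- iteration 4/6 --
  LT 120: heading 0 -> 120
  FD 5: (12.108,7.808) -> (9.608,12.138) [heading=120, draw]
  BK 1.7: (9.608,12.138) -> (10.458,10.666) [heading=120, draw]
  RT 90: heading 120 -> 30
  -- iteration 5/6 --
  LT 120: heading 30 -> 150
  FD 5: (10.458,10.666) -> (6.128,13.166) [heading=150, draw]
  BK 1.7: (6.128,13.166) -> (7.6,12.316) [heading=150, draw]
  RT 90: heading 150 -> 60
  -- iteration 6/6 --
  LT 120: heading 60 -> 180
  FD 5: (7.6,12.316) -> (2.6,12.316) [heading=180, draw]
  BK 1.7: (2.6,12.316) -> (4.3,12.316) [heading=180, draw]
  RT 90: heading 180 -> 90
]
LT 60: heading 90 -> 150
LT 30: heading 150 -> 180
FD 14.1: (4.3,12.316) -> (-9.8,12.316) [heading=180, draw]
Final: pos=(-9.8,12.316), heading=180, 14 segment(s) drawn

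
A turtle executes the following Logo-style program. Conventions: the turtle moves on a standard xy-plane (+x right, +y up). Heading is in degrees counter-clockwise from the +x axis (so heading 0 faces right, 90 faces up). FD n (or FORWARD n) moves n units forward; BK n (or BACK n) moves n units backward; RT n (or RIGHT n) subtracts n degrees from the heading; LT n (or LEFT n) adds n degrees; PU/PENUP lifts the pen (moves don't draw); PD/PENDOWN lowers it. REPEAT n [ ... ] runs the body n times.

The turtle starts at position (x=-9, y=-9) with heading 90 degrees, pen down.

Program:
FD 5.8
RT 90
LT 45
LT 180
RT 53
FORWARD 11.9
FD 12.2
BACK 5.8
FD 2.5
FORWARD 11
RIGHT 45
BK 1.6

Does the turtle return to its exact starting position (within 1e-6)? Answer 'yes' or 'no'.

Executing turtle program step by step:
Start: pos=(-9,-9), heading=90, pen down
FD 5.8: (-9,-9) -> (-9,-3.2) [heading=90, draw]
RT 90: heading 90 -> 0
LT 45: heading 0 -> 45
LT 180: heading 45 -> 225
RT 53: heading 225 -> 172
FD 11.9: (-9,-3.2) -> (-20.784,-1.544) [heading=172, draw]
FD 12.2: (-20.784,-1.544) -> (-32.865,0.154) [heading=172, draw]
BK 5.8: (-32.865,0.154) -> (-27.122,-0.653) [heading=172, draw]
FD 2.5: (-27.122,-0.653) -> (-29.598,-0.305) [heading=172, draw]
FD 11: (-29.598,-0.305) -> (-40.491,1.226) [heading=172, draw]
RT 45: heading 172 -> 127
BK 1.6: (-40.491,1.226) -> (-39.528,-0.052) [heading=127, draw]
Final: pos=(-39.528,-0.052), heading=127, 7 segment(s) drawn

Start position: (-9, -9)
Final position: (-39.528, -0.052)
Distance = 31.812; >= 1e-6 -> NOT closed

Answer: no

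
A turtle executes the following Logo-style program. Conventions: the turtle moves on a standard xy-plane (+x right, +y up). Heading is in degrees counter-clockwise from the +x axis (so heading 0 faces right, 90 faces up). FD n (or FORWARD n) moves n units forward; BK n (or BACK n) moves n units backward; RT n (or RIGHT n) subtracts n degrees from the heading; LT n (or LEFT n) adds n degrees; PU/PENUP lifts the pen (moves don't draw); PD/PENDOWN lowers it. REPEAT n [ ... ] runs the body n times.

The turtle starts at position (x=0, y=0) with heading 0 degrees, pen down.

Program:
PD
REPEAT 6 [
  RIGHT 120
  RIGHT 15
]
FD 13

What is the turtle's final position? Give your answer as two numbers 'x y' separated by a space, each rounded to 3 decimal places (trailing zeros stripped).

Executing turtle program step by step:
Start: pos=(0,0), heading=0, pen down
PD: pen down
REPEAT 6 [
  -- iteration 1/6 --
  RT 120: heading 0 -> 240
  RT 15: heading 240 -> 225
  -- iteration 2/6 --
  RT 120: heading 225 -> 105
  RT 15: heading 105 -> 90
  -- iteration 3/6 --
  RT 120: heading 90 -> 330
  RT 15: heading 330 -> 315
  -- iteration 4/6 --
  RT 120: heading 315 -> 195
  RT 15: heading 195 -> 180
  -- iteration 5/6 --
  RT 120: heading 180 -> 60
  RT 15: heading 60 -> 45
  -- iteration 6/6 --
  RT 120: heading 45 -> 285
  RT 15: heading 285 -> 270
]
FD 13: (0,0) -> (0,-13) [heading=270, draw]
Final: pos=(0,-13), heading=270, 1 segment(s) drawn

Answer: 0 -13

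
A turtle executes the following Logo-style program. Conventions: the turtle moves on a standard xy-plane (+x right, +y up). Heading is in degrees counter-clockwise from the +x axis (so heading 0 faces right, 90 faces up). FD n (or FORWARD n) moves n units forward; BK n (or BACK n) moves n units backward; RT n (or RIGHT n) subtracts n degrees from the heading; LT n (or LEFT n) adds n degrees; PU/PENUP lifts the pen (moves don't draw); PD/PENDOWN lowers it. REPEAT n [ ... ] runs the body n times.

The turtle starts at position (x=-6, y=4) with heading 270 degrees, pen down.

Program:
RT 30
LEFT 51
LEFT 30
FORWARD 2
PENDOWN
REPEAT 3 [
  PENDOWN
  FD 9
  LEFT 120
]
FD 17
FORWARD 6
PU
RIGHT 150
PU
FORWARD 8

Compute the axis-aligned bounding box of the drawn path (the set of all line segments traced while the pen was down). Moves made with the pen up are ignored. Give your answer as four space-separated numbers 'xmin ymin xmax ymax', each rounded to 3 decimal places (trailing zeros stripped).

Answer: -6 -11.733 13.429 5.967

Derivation:
Executing turtle program step by step:
Start: pos=(-6,4), heading=270, pen down
RT 30: heading 270 -> 240
LT 51: heading 240 -> 291
LT 30: heading 291 -> 321
FD 2: (-6,4) -> (-4.446,2.741) [heading=321, draw]
PD: pen down
REPEAT 3 [
  -- iteration 1/3 --
  PD: pen down
  FD 9: (-4.446,2.741) -> (2.549,-2.923) [heading=321, draw]
  LT 120: heading 321 -> 81
  -- iteration 2/3 --
  PD: pen down
  FD 9: (2.549,-2.923) -> (3.957,5.967) [heading=81, draw]
  LT 120: heading 81 -> 201
  -- iteration 3/3 --
  PD: pen down
  FD 9: (3.957,5.967) -> (-4.446,2.741) [heading=201, draw]
  LT 120: heading 201 -> 321
]
FD 17: (-4.446,2.741) -> (8.766,-7.957) [heading=321, draw]
FD 6: (8.766,-7.957) -> (13.429,-11.733) [heading=321, draw]
PU: pen up
RT 150: heading 321 -> 171
PU: pen up
FD 8: (13.429,-11.733) -> (5.527,-10.482) [heading=171, move]
Final: pos=(5.527,-10.482), heading=171, 6 segment(s) drawn

Segment endpoints: x in {-6, -4.446, 2.549, 3.957, 8.766, 13.429}, y in {-11.733, -7.957, -2.923, 2.741, 2.741, 4, 5.967}
xmin=-6, ymin=-11.733, xmax=13.429, ymax=5.967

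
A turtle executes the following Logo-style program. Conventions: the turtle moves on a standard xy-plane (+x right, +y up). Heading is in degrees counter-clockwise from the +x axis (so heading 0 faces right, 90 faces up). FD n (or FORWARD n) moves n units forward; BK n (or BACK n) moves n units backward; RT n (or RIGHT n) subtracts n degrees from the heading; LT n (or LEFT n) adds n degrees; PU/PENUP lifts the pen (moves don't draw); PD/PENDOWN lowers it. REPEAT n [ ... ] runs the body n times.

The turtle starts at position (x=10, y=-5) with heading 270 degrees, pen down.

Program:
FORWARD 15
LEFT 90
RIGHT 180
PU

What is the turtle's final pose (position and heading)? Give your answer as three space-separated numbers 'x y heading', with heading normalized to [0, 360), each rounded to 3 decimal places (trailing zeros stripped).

Executing turtle program step by step:
Start: pos=(10,-5), heading=270, pen down
FD 15: (10,-5) -> (10,-20) [heading=270, draw]
LT 90: heading 270 -> 0
RT 180: heading 0 -> 180
PU: pen up
Final: pos=(10,-20), heading=180, 1 segment(s) drawn

Answer: 10 -20 180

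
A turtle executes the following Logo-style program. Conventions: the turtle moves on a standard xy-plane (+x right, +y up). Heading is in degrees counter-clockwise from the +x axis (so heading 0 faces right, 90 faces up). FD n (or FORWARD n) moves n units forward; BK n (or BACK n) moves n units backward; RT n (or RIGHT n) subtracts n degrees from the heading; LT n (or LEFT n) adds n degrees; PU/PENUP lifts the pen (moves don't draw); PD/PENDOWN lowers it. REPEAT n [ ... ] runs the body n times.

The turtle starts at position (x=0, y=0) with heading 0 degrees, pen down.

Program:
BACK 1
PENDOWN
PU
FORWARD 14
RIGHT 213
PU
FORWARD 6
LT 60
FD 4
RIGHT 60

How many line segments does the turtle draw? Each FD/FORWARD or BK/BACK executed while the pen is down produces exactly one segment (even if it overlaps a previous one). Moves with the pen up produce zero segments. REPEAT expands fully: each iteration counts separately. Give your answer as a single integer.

Executing turtle program step by step:
Start: pos=(0,0), heading=0, pen down
BK 1: (0,0) -> (-1,0) [heading=0, draw]
PD: pen down
PU: pen up
FD 14: (-1,0) -> (13,0) [heading=0, move]
RT 213: heading 0 -> 147
PU: pen up
FD 6: (13,0) -> (7.968,3.268) [heading=147, move]
LT 60: heading 147 -> 207
FD 4: (7.968,3.268) -> (4.404,1.452) [heading=207, move]
RT 60: heading 207 -> 147
Final: pos=(4.404,1.452), heading=147, 1 segment(s) drawn
Segments drawn: 1

Answer: 1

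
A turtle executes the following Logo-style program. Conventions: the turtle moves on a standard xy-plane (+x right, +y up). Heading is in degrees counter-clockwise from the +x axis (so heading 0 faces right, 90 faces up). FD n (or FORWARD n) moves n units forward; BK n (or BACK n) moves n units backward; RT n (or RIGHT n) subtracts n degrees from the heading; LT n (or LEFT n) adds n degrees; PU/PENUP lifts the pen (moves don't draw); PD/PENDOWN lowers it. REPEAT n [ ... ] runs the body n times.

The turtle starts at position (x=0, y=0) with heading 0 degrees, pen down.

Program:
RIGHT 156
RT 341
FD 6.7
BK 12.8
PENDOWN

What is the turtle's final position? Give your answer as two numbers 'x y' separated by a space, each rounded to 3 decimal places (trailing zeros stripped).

Executing turtle program step by step:
Start: pos=(0,0), heading=0, pen down
RT 156: heading 0 -> 204
RT 341: heading 204 -> 223
FD 6.7: (0,0) -> (-4.9,-4.569) [heading=223, draw]
BK 12.8: (-4.9,-4.569) -> (4.461,4.16) [heading=223, draw]
PD: pen down
Final: pos=(4.461,4.16), heading=223, 2 segment(s) drawn

Answer: 4.461 4.16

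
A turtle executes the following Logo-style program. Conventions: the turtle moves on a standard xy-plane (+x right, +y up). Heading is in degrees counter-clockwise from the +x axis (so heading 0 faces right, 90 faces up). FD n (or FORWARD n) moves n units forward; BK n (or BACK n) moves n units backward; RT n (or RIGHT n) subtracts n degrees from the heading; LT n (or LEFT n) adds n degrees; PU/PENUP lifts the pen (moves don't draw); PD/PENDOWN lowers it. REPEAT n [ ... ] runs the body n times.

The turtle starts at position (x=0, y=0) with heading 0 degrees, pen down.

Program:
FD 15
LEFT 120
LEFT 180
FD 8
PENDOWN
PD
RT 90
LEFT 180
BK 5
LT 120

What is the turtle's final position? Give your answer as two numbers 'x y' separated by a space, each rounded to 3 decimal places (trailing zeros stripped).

Answer: 14.67 -9.428

Derivation:
Executing turtle program step by step:
Start: pos=(0,0), heading=0, pen down
FD 15: (0,0) -> (15,0) [heading=0, draw]
LT 120: heading 0 -> 120
LT 180: heading 120 -> 300
FD 8: (15,0) -> (19,-6.928) [heading=300, draw]
PD: pen down
PD: pen down
RT 90: heading 300 -> 210
LT 180: heading 210 -> 30
BK 5: (19,-6.928) -> (14.67,-9.428) [heading=30, draw]
LT 120: heading 30 -> 150
Final: pos=(14.67,-9.428), heading=150, 3 segment(s) drawn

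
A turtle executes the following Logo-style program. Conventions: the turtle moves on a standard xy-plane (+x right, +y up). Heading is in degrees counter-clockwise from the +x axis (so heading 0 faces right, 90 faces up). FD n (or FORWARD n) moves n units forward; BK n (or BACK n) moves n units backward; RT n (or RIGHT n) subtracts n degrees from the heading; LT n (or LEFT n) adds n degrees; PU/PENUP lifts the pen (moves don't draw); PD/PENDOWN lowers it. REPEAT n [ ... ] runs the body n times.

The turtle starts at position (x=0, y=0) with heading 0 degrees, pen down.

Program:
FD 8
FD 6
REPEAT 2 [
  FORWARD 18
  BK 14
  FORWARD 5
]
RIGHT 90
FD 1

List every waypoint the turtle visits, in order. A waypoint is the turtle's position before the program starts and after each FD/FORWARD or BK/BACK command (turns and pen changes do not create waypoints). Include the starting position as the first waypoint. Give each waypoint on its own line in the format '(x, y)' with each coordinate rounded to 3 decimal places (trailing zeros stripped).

Answer: (0, 0)
(8, 0)
(14, 0)
(32, 0)
(18, 0)
(23, 0)
(41, 0)
(27, 0)
(32, 0)
(32, -1)

Derivation:
Executing turtle program step by step:
Start: pos=(0,0), heading=0, pen down
FD 8: (0,0) -> (8,0) [heading=0, draw]
FD 6: (8,0) -> (14,0) [heading=0, draw]
REPEAT 2 [
  -- iteration 1/2 --
  FD 18: (14,0) -> (32,0) [heading=0, draw]
  BK 14: (32,0) -> (18,0) [heading=0, draw]
  FD 5: (18,0) -> (23,0) [heading=0, draw]
  -- iteration 2/2 --
  FD 18: (23,0) -> (41,0) [heading=0, draw]
  BK 14: (41,0) -> (27,0) [heading=0, draw]
  FD 5: (27,0) -> (32,0) [heading=0, draw]
]
RT 90: heading 0 -> 270
FD 1: (32,0) -> (32,-1) [heading=270, draw]
Final: pos=(32,-1), heading=270, 9 segment(s) drawn
Waypoints (10 total):
(0, 0)
(8, 0)
(14, 0)
(32, 0)
(18, 0)
(23, 0)
(41, 0)
(27, 0)
(32, 0)
(32, -1)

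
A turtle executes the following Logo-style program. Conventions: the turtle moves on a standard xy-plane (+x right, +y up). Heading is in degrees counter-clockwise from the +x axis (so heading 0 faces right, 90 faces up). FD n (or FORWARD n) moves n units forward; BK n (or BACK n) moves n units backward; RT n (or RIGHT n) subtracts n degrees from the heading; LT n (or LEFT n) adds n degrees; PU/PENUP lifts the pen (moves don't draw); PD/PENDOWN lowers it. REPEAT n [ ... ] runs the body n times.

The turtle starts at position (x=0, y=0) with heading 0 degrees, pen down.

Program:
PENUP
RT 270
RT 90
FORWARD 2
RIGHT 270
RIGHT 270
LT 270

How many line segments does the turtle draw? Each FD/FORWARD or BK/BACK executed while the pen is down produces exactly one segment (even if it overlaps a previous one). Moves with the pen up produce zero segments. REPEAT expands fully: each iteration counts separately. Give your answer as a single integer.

Answer: 0

Derivation:
Executing turtle program step by step:
Start: pos=(0,0), heading=0, pen down
PU: pen up
RT 270: heading 0 -> 90
RT 90: heading 90 -> 0
FD 2: (0,0) -> (2,0) [heading=0, move]
RT 270: heading 0 -> 90
RT 270: heading 90 -> 180
LT 270: heading 180 -> 90
Final: pos=(2,0), heading=90, 0 segment(s) drawn
Segments drawn: 0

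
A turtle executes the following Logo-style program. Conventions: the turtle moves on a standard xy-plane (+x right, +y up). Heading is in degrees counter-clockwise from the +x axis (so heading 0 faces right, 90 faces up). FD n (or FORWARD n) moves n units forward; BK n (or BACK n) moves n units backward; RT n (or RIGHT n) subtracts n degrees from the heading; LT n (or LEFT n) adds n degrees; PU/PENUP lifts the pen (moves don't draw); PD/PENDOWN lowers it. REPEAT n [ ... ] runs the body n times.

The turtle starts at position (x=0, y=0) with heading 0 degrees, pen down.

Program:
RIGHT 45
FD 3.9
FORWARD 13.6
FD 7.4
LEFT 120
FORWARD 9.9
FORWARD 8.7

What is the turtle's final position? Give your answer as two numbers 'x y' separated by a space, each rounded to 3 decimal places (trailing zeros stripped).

Executing turtle program step by step:
Start: pos=(0,0), heading=0, pen down
RT 45: heading 0 -> 315
FD 3.9: (0,0) -> (2.758,-2.758) [heading=315, draw]
FD 13.6: (2.758,-2.758) -> (12.374,-12.374) [heading=315, draw]
FD 7.4: (12.374,-12.374) -> (17.607,-17.607) [heading=315, draw]
LT 120: heading 315 -> 75
FD 9.9: (17.607,-17.607) -> (20.169,-8.044) [heading=75, draw]
FD 8.7: (20.169,-8.044) -> (22.421,0.359) [heading=75, draw]
Final: pos=(22.421,0.359), heading=75, 5 segment(s) drawn

Answer: 22.421 0.359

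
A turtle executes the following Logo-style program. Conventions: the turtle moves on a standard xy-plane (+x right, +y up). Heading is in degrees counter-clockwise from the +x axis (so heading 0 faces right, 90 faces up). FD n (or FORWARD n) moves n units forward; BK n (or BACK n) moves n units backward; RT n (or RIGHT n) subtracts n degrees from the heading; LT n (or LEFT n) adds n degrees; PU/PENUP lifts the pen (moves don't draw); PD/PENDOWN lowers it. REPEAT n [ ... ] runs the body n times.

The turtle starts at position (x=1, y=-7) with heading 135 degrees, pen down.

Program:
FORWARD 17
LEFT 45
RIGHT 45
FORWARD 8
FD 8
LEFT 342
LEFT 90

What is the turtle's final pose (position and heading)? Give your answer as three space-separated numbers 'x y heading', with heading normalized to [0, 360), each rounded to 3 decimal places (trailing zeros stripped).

Executing turtle program step by step:
Start: pos=(1,-7), heading=135, pen down
FD 17: (1,-7) -> (-11.021,5.021) [heading=135, draw]
LT 45: heading 135 -> 180
RT 45: heading 180 -> 135
FD 8: (-11.021,5.021) -> (-16.678,10.678) [heading=135, draw]
FD 8: (-16.678,10.678) -> (-22.335,16.335) [heading=135, draw]
LT 342: heading 135 -> 117
LT 90: heading 117 -> 207
Final: pos=(-22.335,16.335), heading=207, 3 segment(s) drawn

Answer: -22.335 16.335 207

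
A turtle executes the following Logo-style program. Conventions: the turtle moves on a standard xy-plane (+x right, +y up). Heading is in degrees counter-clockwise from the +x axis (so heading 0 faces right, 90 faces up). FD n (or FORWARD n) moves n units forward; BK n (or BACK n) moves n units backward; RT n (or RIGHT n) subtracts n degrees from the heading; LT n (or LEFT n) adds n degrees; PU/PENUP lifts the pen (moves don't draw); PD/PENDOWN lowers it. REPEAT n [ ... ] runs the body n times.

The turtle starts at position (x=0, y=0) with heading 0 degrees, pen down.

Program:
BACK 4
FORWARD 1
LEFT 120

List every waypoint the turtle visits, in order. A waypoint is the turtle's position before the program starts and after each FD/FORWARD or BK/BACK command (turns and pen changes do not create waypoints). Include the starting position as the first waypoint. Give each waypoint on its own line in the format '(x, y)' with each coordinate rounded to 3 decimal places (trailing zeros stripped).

Executing turtle program step by step:
Start: pos=(0,0), heading=0, pen down
BK 4: (0,0) -> (-4,0) [heading=0, draw]
FD 1: (-4,0) -> (-3,0) [heading=0, draw]
LT 120: heading 0 -> 120
Final: pos=(-3,0), heading=120, 2 segment(s) drawn
Waypoints (3 total):
(0, 0)
(-4, 0)
(-3, 0)

Answer: (0, 0)
(-4, 0)
(-3, 0)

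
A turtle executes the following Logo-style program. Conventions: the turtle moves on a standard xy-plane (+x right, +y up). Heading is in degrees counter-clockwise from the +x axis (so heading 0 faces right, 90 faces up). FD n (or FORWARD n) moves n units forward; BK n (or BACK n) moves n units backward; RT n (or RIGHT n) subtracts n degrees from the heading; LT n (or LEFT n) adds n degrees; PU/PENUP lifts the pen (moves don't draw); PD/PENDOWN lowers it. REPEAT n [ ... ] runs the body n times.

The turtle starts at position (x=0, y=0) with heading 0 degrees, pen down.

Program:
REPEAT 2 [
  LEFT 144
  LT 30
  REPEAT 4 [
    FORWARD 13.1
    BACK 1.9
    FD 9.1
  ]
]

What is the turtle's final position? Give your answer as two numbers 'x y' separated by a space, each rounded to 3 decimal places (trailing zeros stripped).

Executing turtle program step by step:
Start: pos=(0,0), heading=0, pen down
REPEAT 2 [
  -- iteration 1/2 --
  LT 144: heading 0 -> 144
  LT 30: heading 144 -> 174
  REPEAT 4 [
    -- iteration 1/4 --
    FD 13.1: (0,0) -> (-13.028,1.369) [heading=174, draw]
    BK 1.9: (-13.028,1.369) -> (-11.139,1.171) [heading=174, draw]
    FD 9.1: (-11.139,1.171) -> (-20.189,2.122) [heading=174, draw]
    -- iteration 2/4 --
    FD 13.1: (-20.189,2.122) -> (-33.217,3.491) [heading=174, draw]
    BK 1.9: (-33.217,3.491) -> (-31.327,3.293) [heading=174, draw]
    FD 9.1: (-31.327,3.293) -> (-40.378,4.244) [heading=174, draw]
    -- iteration 3/4 --
    FD 13.1: (-40.378,4.244) -> (-53.406,5.613) [heading=174, draw]
    BK 1.9: (-53.406,5.613) -> (-51.516,5.415) [heading=174, draw]
    FD 9.1: (-51.516,5.415) -> (-60.566,6.366) [heading=174, draw]
    -- iteration 4/4 --
    FD 13.1: (-60.566,6.366) -> (-73.595,7.735) [heading=174, draw]
    BK 1.9: (-73.595,7.735) -> (-71.705,7.537) [heading=174, draw]
    FD 9.1: (-71.705,7.537) -> (-80.755,8.488) [heading=174, draw]
  ]
  -- iteration 2/2 --
  LT 144: heading 174 -> 318
  LT 30: heading 318 -> 348
  REPEAT 4 [
    -- iteration 1/4 --
    FD 13.1: (-80.755,8.488) -> (-67.941,5.764) [heading=348, draw]
    BK 1.9: (-67.941,5.764) -> (-69.8,6.159) [heading=348, draw]
    FD 9.1: (-69.8,6.159) -> (-60.899,4.267) [heading=348, draw]
    -- iteration 2/4 --
    FD 13.1: (-60.899,4.267) -> (-48.085,1.543) [heading=348, draw]
    BK 1.9: (-48.085,1.543) -> (-49.944,1.938) [heading=348, draw]
    FD 9.1: (-49.944,1.938) -> (-41.042,0.046) [heading=348, draw]
    -- iteration 3/4 --
    FD 13.1: (-41.042,0.046) -> (-28.229,-2.677) [heading=348, draw]
    BK 1.9: (-28.229,-2.677) -> (-30.087,-2.282) [heading=348, draw]
    FD 9.1: (-30.087,-2.282) -> (-21.186,-4.174) [heading=348, draw]
    -- iteration 4/4 --
    FD 13.1: (-21.186,-4.174) -> (-8.372,-6.898) [heading=348, draw]
    BK 1.9: (-8.372,-6.898) -> (-10.231,-6.503) [heading=348, draw]
    FD 9.1: (-10.231,-6.503) -> (-1.33,-8.395) [heading=348, draw]
  ]
]
Final: pos=(-1.33,-8.395), heading=348, 24 segment(s) drawn

Answer: -1.33 -8.395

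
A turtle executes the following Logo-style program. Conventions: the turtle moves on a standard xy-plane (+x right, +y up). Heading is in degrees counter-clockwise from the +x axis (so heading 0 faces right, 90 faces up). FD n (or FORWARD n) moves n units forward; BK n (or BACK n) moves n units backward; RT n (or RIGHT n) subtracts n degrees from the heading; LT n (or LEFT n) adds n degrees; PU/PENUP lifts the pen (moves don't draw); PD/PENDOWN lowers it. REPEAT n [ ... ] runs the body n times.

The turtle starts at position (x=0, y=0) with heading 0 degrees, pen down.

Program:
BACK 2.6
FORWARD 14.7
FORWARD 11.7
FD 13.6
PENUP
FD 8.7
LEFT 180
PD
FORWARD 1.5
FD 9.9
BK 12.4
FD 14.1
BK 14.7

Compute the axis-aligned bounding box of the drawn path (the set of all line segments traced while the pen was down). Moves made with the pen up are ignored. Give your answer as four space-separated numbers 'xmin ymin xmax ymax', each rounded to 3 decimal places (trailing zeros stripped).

Executing turtle program step by step:
Start: pos=(0,0), heading=0, pen down
BK 2.6: (0,0) -> (-2.6,0) [heading=0, draw]
FD 14.7: (-2.6,0) -> (12.1,0) [heading=0, draw]
FD 11.7: (12.1,0) -> (23.8,0) [heading=0, draw]
FD 13.6: (23.8,0) -> (37.4,0) [heading=0, draw]
PU: pen up
FD 8.7: (37.4,0) -> (46.1,0) [heading=0, move]
LT 180: heading 0 -> 180
PD: pen down
FD 1.5: (46.1,0) -> (44.6,0) [heading=180, draw]
FD 9.9: (44.6,0) -> (34.7,0) [heading=180, draw]
BK 12.4: (34.7,0) -> (47.1,0) [heading=180, draw]
FD 14.1: (47.1,0) -> (33,0) [heading=180, draw]
BK 14.7: (33,0) -> (47.7,0) [heading=180, draw]
Final: pos=(47.7,0), heading=180, 9 segment(s) drawn

Segment endpoints: x in {-2.6, 0, 12.1, 23.8, 33, 34.7, 37.4, 44.6, 46.1, 47.1, 47.7}, y in {0, 0, 0, 0, 0, 0}
xmin=-2.6, ymin=0, xmax=47.7, ymax=0

Answer: -2.6 0 47.7 0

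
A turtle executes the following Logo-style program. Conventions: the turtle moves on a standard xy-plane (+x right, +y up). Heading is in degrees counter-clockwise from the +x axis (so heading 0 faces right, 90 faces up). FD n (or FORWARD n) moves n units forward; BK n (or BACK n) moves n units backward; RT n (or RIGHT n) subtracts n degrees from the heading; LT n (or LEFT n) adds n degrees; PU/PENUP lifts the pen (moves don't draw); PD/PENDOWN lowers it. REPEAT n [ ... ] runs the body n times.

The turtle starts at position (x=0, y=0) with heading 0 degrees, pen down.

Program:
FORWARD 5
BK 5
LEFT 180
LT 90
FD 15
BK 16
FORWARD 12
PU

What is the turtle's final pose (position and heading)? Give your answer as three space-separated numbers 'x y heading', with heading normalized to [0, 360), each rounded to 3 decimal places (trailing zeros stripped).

Executing turtle program step by step:
Start: pos=(0,0), heading=0, pen down
FD 5: (0,0) -> (5,0) [heading=0, draw]
BK 5: (5,0) -> (0,0) [heading=0, draw]
LT 180: heading 0 -> 180
LT 90: heading 180 -> 270
FD 15: (0,0) -> (0,-15) [heading=270, draw]
BK 16: (0,-15) -> (0,1) [heading=270, draw]
FD 12: (0,1) -> (0,-11) [heading=270, draw]
PU: pen up
Final: pos=(0,-11), heading=270, 5 segment(s) drawn

Answer: 0 -11 270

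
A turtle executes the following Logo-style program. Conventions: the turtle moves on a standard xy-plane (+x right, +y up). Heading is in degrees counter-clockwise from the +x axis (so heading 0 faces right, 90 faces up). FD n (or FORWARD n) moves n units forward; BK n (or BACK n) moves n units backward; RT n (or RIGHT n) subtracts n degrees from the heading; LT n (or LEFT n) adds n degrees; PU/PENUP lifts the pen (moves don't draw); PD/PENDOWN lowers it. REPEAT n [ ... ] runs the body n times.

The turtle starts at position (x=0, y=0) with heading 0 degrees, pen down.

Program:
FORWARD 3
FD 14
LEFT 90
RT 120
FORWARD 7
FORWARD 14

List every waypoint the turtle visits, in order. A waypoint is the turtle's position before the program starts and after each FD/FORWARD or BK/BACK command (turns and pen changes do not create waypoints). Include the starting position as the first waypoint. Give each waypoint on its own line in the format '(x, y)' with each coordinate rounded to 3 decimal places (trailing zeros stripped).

Answer: (0, 0)
(3, 0)
(17, 0)
(23.062, -3.5)
(35.187, -10.5)

Derivation:
Executing turtle program step by step:
Start: pos=(0,0), heading=0, pen down
FD 3: (0,0) -> (3,0) [heading=0, draw]
FD 14: (3,0) -> (17,0) [heading=0, draw]
LT 90: heading 0 -> 90
RT 120: heading 90 -> 330
FD 7: (17,0) -> (23.062,-3.5) [heading=330, draw]
FD 14: (23.062,-3.5) -> (35.187,-10.5) [heading=330, draw]
Final: pos=(35.187,-10.5), heading=330, 4 segment(s) drawn
Waypoints (5 total):
(0, 0)
(3, 0)
(17, 0)
(23.062, -3.5)
(35.187, -10.5)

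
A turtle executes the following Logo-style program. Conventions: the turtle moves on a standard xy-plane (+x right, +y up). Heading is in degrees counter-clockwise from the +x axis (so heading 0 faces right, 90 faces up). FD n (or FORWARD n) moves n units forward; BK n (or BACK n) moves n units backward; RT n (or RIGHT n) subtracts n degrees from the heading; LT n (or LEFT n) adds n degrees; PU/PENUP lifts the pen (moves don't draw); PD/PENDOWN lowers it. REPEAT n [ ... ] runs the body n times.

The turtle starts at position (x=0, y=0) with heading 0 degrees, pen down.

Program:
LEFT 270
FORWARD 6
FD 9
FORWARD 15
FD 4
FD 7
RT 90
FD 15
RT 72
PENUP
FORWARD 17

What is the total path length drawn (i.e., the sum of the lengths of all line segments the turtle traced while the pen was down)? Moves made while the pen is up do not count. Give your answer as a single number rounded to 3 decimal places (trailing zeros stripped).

Executing turtle program step by step:
Start: pos=(0,0), heading=0, pen down
LT 270: heading 0 -> 270
FD 6: (0,0) -> (0,-6) [heading=270, draw]
FD 9: (0,-6) -> (0,-15) [heading=270, draw]
FD 15: (0,-15) -> (0,-30) [heading=270, draw]
FD 4: (0,-30) -> (0,-34) [heading=270, draw]
FD 7: (0,-34) -> (0,-41) [heading=270, draw]
RT 90: heading 270 -> 180
FD 15: (0,-41) -> (-15,-41) [heading=180, draw]
RT 72: heading 180 -> 108
PU: pen up
FD 17: (-15,-41) -> (-20.253,-24.832) [heading=108, move]
Final: pos=(-20.253,-24.832), heading=108, 6 segment(s) drawn

Segment lengths:
  seg 1: (0,0) -> (0,-6), length = 6
  seg 2: (0,-6) -> (0,-15), length = 9
  seg 3: (0,-15) -> (0,-30), length = 15
  seg 4: (0,-30) -> (0,-34), length = 4
  seg 5: (0,-34) -> (0,-41), length = 7
  seg 6: (0,-41) -> (-15,-41), length = 15
Total = 56

Answer: 56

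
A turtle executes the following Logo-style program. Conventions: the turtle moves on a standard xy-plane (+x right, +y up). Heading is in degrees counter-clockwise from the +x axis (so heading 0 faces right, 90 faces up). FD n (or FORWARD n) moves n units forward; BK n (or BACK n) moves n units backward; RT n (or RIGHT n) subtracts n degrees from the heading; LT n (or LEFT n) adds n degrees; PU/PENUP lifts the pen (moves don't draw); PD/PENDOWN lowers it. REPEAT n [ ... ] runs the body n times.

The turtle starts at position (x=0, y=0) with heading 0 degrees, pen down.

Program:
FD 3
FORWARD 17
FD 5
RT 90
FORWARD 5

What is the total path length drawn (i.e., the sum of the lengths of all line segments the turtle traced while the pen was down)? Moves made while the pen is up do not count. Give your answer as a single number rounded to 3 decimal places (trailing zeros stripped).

Answer: 30

Derivation:
Executing turtle program step by step:
Start: pos=(0,0), heading=0, pen down
FD 3: (0,0) -> (3,0) [heading=0, draw]
FD 17: (3,0) -> (20,0) [heading=0, draw]
FD 5: (20,0) -> (25,0) [heading=0, draw]
RT 90: heading 0 -> 270
FD 5: (25,0) -> (25,-5) [heading=270, draw]
Final: pos=(25,-5), heading=270, 4 segment(s) drawn

Segment lengths:
  seg 1: (0,0) -> (3,0), length = 3
  seg 2: (3,0) -> (20,0), length = 17
  seg 3: (20,0) -> (25,0), length = 5
  seg 4: (25,0) -> (25,-5), length = 5
Total = 30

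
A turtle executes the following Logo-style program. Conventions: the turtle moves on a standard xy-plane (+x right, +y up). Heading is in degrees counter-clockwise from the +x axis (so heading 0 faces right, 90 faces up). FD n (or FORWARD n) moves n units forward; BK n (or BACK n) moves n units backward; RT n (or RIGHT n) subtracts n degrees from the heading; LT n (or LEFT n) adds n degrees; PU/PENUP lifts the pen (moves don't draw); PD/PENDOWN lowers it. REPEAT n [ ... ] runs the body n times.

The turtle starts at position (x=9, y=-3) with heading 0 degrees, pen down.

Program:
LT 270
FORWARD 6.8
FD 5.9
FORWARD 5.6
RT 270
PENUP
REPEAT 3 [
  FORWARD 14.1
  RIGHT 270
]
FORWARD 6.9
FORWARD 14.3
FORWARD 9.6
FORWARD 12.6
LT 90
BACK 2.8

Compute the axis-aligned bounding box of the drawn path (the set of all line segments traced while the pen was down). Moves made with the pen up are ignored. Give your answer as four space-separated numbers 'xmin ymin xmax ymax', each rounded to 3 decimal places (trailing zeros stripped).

Executing turtle program step by step:
Start: pos=(9,-3), heading=0, pen down
LT 270: heading 0 -> 270
FD 6.8: (9,-3) -> (9,-9.8) [heading=270, draw]
FD 5.9: (9,-9.8) -> (9,-15.7) [heading=270, draw]
FD 5.6: (9,-15.7) -> (9,-21.3) [heading=270, draw]
RT 270: heading 270 -> 0
PU: pen up
REPEAT 3 [
  -- iteration 1/3 --
  FD 14.1: (9,-21.3) -> (23.1,-21.3) [heading=0, move]
  RT 270: heading 0 -> 90
  -- iteration 2/3 --
  FD 14.1: (23.1,-21.3) -> (23.1,-7.2) [heading=90, move]
  RT 270: heading 90 -> 180
  -- iteration 3/3 --
  FD 14.1: (23.1,-7.2) -> (9,-7.2) [heading=180, move]
  RT 270: heading 180 -> 270
]
FD 6.9: (9,-7.2) -> (9,-14.1) [heading=270, move]
FD 14.3: (9,-14.1) -> (9,-28.4) [heading=270, move]
FD 9.6: (9,-28.4) -> (9,-38) [heading=270, move]
FD 12.6: (9,-38) -> (9,-50.6) [heading=270, move]
LT 90: heading 270 -> 0
BK 2.8: (9,-50.6) -> (6.2,-50.6) [heading=0, move]
Final: pos=(6.2,-50.6), heading=0, 3 segment(s) drawn

Segment endpoints: x in {9, 9, 9, 9}, y in {-21.3, -15.7, -9.8, -3}
xmin=9, ymin=-21.3, xmax=9, ymax=-3

Answer: 9 -21.3 9 -3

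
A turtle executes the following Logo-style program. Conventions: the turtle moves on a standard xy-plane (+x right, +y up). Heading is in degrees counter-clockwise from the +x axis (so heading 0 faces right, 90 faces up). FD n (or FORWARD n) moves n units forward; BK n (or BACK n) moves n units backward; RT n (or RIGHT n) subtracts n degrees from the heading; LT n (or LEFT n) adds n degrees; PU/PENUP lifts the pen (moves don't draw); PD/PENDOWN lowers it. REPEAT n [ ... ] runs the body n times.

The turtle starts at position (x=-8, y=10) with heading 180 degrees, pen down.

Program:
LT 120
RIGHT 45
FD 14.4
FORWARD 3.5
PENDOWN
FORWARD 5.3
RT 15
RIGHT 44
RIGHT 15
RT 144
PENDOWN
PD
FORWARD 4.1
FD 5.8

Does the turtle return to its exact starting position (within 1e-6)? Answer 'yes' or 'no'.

Executing turtle program step by step:
Start: pos=(-8,10), heading=180, pen down
LT 120: heading 180 -> 300
RT 45: heading 300 -> 255
FD 14.4: (-8,10) -> (-11.727,-3.909) [heading=255, draw]
FD 3.5: (-11.727,-3.909) -> (-12.633,-7.29) [heading=255, draw]
PD: pen down
FD 5.3: (-12.633,-7.29) -> (-14.005,-12.409) [heading=255, draw]
RT 15: heading 255 -> 240
RT 44: heading 240 -> 196
RT 15: heading 196 -> 181
RT 144: heading 181 -> 37
PD: pen down
PD: pen down
FD 4.1: (-14.005,-12.409) -> (-10.73,-9.942) [heading=37, draw]
FD 5.8: (-10.73,-9.942) -> (-6.098,-6.452) [heading=37, draw]
Final: pos=(-6.098,-6.452), heading=37, 5 segment(s) drawn

Start position: (-8, 10)
Final position: (-6.098, -6.452)
Distance = 16.561; >= 1e-6 -> NOT closed

Answer: no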